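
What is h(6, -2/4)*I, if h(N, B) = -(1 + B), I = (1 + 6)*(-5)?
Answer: 35/2 ≈ 17.500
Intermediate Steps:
I = -35 (I = 7*(-5) = -35)
h(N, B) = -1 - B
h(6, -2/4)*I = (-1 - (-2)/4)*(-35) = (-1 - 1*(-1/2))*(-35) = (-1 + 1/2)*(-35) = -1/2*(-35) = 35/2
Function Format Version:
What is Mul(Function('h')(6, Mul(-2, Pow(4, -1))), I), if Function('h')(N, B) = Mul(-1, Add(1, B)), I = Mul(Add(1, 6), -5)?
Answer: Rational(35, 2) ≈ 17.500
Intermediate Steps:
I = -35 (I = Mul(7, -5) = -35)
Function('h')(N, B) = Add(-1, Mul(-1, B))
Mul(Function('h')(6, Mul(-2, Pow(4, -1))), I) = Mul(Add(-1, Mul(-1, Mul(-2, Pow(4, -1)))), -35) = Mul(Add(-1, Mul(-1, Mul(-2, Rational(1, 4)))), -35) = Mul(Add(-1, Mul(-1, Rational(-1, 2))), -35) = Mul(Add(-1, Rational(1, 2)), -35) = Mul(Rational(-1, 2), -35) = Rational(35, 2)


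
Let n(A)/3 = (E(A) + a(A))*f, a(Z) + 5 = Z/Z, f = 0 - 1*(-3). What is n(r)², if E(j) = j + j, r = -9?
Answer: 39204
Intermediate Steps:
f = 3 (f = 0 + 3 = 3)
a(Z) = -4 (a(Z) = -5 + Z/Z = -5 + 1 = -4)
E(j) = 2*j
n(A) = -36 + 18*A (n(A) = 3*((2*A - 4)*3) = 3*((-4 + 2*A)*3) = 3*(-12 + 6*A) = -36 + 18*A)
n(r)² = (-36 + 18*(-9))² = (-36 - 162)² = (-198)² = 39204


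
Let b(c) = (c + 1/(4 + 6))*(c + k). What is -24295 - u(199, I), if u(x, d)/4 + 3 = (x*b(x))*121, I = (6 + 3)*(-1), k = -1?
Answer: -18984871859/5 ≈ -3.7970e+9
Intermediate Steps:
I = -9 (I = 9*(-1) = -9)
b(c) = (-1 + c)*(1/10 + c) (b(c) = (c + 1/(4 + 6))*(c - 1) = (c + 1/10)*(-1 + c) = (1/10 + c)*(-1 + c) = (-1 + c)*(1/10 + c))
u(x, d) = -12 + 484*x*(-1/10 + x**2 - 9*x/10) (u(x, d) = -12 + 4*((x*(-1/10 + x**2 - 9*x/10))*121) = -12 + 4*(121*x*(-1/10 + x**2 - 9*x/10)) = -12 + 484*x*(-1/10 + x**2 - 9*x/10))
-24295 - u(199, I) = -24295 - (-12 + (242/5)*199*(-1 - 9*199 + 10*199**2)) = -24295 - (-12 + (242/5)*199*(-1 - 1791 + 10*39601)) = -24295 - (-12 + (242/5)*199*(-1 - 1791 + 396010)) = -24295 - (-12 + (242/5)*199*394218) = -24295 - (-12 + 18984750444/5) = -24295 - 1*18984750384/5 = -24295 - 18984750384/5 = -18984871859/5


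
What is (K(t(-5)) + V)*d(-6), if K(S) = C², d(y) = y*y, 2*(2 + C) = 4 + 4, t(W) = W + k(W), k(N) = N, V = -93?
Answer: -3204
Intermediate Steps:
t(W) = 2*W (t(W) = W + W = 2*W)
C = 2 (C = -2 + (4 + 4)/2 = -2 + (½)*8 = -2 + 4 = 2)
d(y) = y²
K(S) = 4 (K(S) = 2² = 4)
(K(t(-5)) + V)*d(-6) = (4 - 93)*(-6)² = -89*36 = -3204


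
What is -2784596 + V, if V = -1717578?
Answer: -4502174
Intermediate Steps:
-2784596 + V = -2784596 - 1717578 = -4502174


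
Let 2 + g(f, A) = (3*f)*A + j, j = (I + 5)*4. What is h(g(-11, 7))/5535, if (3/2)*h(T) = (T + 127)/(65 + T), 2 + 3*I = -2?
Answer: 137/1909575 ≈ 7.1744e-5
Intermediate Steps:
I = -4/3 (I = -2/3 + (1/3)*(-2) = -2/3 - 2/3 = -4/3 ≈ -1.3333)
j = 44/3 (j = (-4/3 + 5)*4 = (11/3)*4 = 44/3 ≈ 14.667)
g(f, A) = 38/3 + 3*A*f (g(f, A) = -2 + ((3*f)*A + 44/3) = -2 + (3*A*f + 44/3) = -2 + (44/3 + 3*A*f) = 38/3 + 3*A*f)
h(T) = 2*(127 + T)/(3*(65 + T)) (h(T) = 2*((T + 127)/(65 + T))/3 = 2*((127 + T)/(65 + T))/3 = 2*(127 + T)/(3*(65 + T)))
h(g(-11, 7))/5535 = (2*(127 + (38/3 + 3*7*(-11)))/(3*(65 + (38/3 + 3*7*(-11)))))/5535 = (2*(127 + (38/3 - 231))/(3*(65 + (38/3 - 231))))*(1/5535) = (2*(127 - 655/3)/(3*(65 - 655/3)))*(1/5535) = ((2/3)*(-274/3)/(-460/3))*(1/5535) = ((2/3)*(-3/460)*(-274/3))*(1/5535) = (137/345)*(1/5535) = 137/1909575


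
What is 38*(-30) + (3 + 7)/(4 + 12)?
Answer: -9115/8 ≈ -1139.4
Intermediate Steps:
38*(-30) + (3 + 7)/(4 + 12) = -1140 + 10/16 = -1140 + 10*(1/16) = -1140 + 5/8 = -9115/8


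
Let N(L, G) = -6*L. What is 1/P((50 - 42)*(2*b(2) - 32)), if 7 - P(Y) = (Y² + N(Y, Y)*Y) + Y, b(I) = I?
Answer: 1/251111 ≈ 3.9823e-6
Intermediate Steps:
P(Y) = 7 - Y + 5*Y² (P(Y) = 7 - ((Y² + (-6*Y)*Y) + Y) = 7 - ((Y² - 6*Y²) + Y) = 7 - (-5*Y² + Y) = 7 - (Y - 5*Y²) = 7 + (-Y + 5*Y²) = 7 - Y + 5*Y²)
1/P((50 - 42)*(2*b(2) - 32)) = 1/(7 - (50 - 42)*(2*2 - 32) + 5*((50 - 42)*(2*2 - 32))²) = 1/(7 - 8*(4 - 32) + 5*(8*(4 - 32))²) = 1/(7 - 8*(-28) + 5*(8*(-28))²) = 1/(7 - 1*(-224) + 5*(-224)²) = 1/(7 + 224 + 5*50176) = 1/(7 + 224 + 250880) = 1/251111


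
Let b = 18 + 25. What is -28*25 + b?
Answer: -657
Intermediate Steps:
b = 43
-28*25 + b = -28*25 + 43 = -700 + 43 = -657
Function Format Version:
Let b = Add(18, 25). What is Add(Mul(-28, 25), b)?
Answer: -657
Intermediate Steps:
b = 43
Add(Mul(-28, 25), b) = Add(Mul(-28, 25), 43) = Add(-700, 43) = -657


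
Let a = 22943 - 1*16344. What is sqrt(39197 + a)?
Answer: 214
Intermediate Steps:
a = 6599 (a = 22943 - 16344 = 6599)
sqrt(39197 + a) = sqrt(39197 + 6599) = sqrt(45796) = 214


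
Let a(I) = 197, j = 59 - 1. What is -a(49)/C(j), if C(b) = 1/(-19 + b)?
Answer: -7683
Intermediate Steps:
j = 58
-a(49)/C(j) = -197/(1/(-19 + 58)) = -197/(1/39) = -197/1/39 = -197*39 = -1*7683 = -7683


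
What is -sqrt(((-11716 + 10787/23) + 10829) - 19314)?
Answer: -2*I*sqrt(4933) ≈ -140.47*I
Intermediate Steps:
-sqrt(((-11716 + 10787/23) + 10829) - 19314) = -sqrt(((-11716 + 10787*(1/23)) + 10829) - 19314) = -sqrt(((-11716 + 469) + 10829) - 19314) = -sqrt((-11247 + 10829) - 19314) = -sqrt(-418 - 19314) = -sqrt(-19732) = -2*I*sqrt(4933)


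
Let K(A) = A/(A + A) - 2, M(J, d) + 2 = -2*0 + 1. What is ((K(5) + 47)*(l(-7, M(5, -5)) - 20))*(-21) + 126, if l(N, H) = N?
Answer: 51849/2 ≈ 25925.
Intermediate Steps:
M(J, d) = -1 (M(J, d) = -2 + (-2*0 + 1) = -2 + (0 + 1) = -2 + 1 = -1)
K(A) = -3/2 (K(A) = A/((2*A)) - 2 = A*(1/(2*A)) - 2 = ½ - 2 = -3/2)
((K(5) + 47)*(l(-7, M(5, -5)) - 20))*(-21) + 126 = ((-3/2 + 47)*(-7 - 20))*(-21) + 126 = ((91/2)*(-27))*(-21) + 126 = -2457/2*(-21) + 126 = 51597/2 + 126 = 51849/2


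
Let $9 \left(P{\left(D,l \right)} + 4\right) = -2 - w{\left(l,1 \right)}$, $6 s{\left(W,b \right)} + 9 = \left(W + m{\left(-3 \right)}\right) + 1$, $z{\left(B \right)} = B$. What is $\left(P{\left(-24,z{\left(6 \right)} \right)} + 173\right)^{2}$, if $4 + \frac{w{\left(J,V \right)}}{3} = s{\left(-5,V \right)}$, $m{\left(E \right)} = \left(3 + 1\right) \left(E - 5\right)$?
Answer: $\frac{9653449}{324} \approx 29795.0$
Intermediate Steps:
$m{\left(E \right)} = -20 + 4 E$ ($m{\left(E \right)} = 4 \left(-5 + E\right) = -20 + 4 E$)
$s{\left(W,b \right)} = - \frac{20}{3} + \frac{W}{6}$ ($s{\left(W,b \right)} = - \frac{3}{2} + \frac{\left(W + \left(-20 + 4 \left(-3\right)\right)\right) + 1}{6} = - \frac{3}{2} + \frac{\left(W - 32\right) + 1}{6} = - \frac{3}{2} + \frac{\left(-32 + W\right) + 1}{6} = - \frac{3}{2} + \frac{-31 + W}{6} = - \frac{3}{2} + \left(- \frac{31}{6} + \frac{W}{6}\right) = - \frac{20}{3} + \frac{W}{6}$)
$w{\left(J,V \right)} = - \frac{69}{2}$ ($w{\left(J,V \right)} = -12 + 3 \left(- \frac{20}{3} + \frac{1}{6} \left(-5\right)\right) = -12 + 3 \left(- \frac{20}{3} - \frac{5}{6}\right) = -12 + 3 \left(- \frac{15}{2}\right) = -12 - \frac{45}{2} = - \frac{69}{2}$)
$P{\left(D,l \right)} = - \frac{7}{18}$ ($P{\left(D,l \right)} = -4 + \frac{-2 - - \frac{69}{2}}{9} = -4 + \frac{-2 + \frac{69}{2}}{9} = -4 + \frac{1}{9} \cdot \frac{65}{2} = -4 + \frac{65}{18} = - \frac{7}{18}$)
$\left(P{\left(-24,z{\left(6 \right)} \right)} + 173\right)^{2} = \left(- \frac{7}{18} + 173\right)^{2} = \left(\frac{3107}{18}\right)^{2} = \frac{9653449}{324}$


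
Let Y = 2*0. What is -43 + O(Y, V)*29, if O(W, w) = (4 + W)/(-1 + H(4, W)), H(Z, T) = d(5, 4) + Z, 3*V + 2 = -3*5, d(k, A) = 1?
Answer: -14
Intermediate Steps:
Y = 0
V = -17/3 (V = -⅔ + (-3*5)/3 = -⅔ + (⅓)*(-15) = -⅔ - 5 = -17/3 ≈ -5.6667)
H(Z, T) = 1 + Z
O(W, w) = 1 + W/4 (O(W, w) = (4 + W)/(-1 + (1 + 4)) = (4 + W)/(-1 + 5) = (4 + W)/4 = (4 + W)*(¼) = 1 + W/4)
-43 + O(Y, V)*29 = -43 + (1 + (¼)*0)*29 = -43 + (1 + 0)*29 = -43 + 1*29 = -43 + 29 = -14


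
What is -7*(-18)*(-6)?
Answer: -756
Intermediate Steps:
-7*(-18)*(-6) = 126*(-6) = -756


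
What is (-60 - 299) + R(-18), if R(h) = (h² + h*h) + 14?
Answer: 303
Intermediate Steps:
R(h) = 14 + 2*h² (R(h) = (h² + h²) + 14 = 2*h² + 14 = 14 + 2*h²)
(-60 - 299) + R(-18) = (-60 - 299) + (14 + 2*(-18)²) = -359 + (14 + 2*324) = -359 + (14 + 648) = -359 + 662 = 303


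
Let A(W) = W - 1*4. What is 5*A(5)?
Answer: 5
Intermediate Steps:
A(W) = -4 + W (A(W) = W - 4 = -4 + W)
5*A(5) = 5*(-4 + 5) = 5*1 = 5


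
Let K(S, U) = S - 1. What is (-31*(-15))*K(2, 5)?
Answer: 465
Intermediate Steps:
K(S, U) = -1 + S
(-31*(-15))*K(2, 5) = (-31*(-15))*(-1 + 2) = 465*1 = 465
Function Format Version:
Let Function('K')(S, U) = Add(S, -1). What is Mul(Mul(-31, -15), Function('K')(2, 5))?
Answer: 465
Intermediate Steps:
Function('K')(S, U) = Add(-1, S)
Mul(Mul(-31, -15), Function('K')(2, 5)) = Mul(Mul(-31, -15), Add(-1, 2)) = Mul(465, 1) = 465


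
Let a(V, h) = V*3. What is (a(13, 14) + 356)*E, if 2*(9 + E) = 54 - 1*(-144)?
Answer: 35550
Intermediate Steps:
a(V, h) = 3*V
E = 90 (E = -9 + (54 - 1*(-144))/2 = -9 + (54 + 144)/2 = -9 + (½)*198 = -9 + 99 = 90)
(a(13, 14) + 356)*E = (3*13 + 356)*90 = (39 + 356)*90 = 395*90 = 35550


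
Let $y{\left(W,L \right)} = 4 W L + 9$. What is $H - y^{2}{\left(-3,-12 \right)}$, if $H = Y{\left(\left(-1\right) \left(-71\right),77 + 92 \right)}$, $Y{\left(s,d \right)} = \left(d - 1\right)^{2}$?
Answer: $4815$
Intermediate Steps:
$y{\left(W,L \right)} = 9 + 4 L W$ ($y{\left(W,L \right)} = 4 L W + 9 = 9 + 4 L W$)
$Y{\left(s,d \right)} = \left(-1 + d\right)^{2}$
$H = 28224$ ($H = \left(-1 + \left(77 + 92\right)\right)^{2} = \left(-1 + 169\right)^{2} = 168^{2} = 28224$)
$H - y^{2}{\left(-3,-12 \right)} = 28224 - \left(9 + 4 \left(-12\right) \left(-3\right)\right)^{2} = 28224 - \left(9 + 144\right)^{2} = 28224 - 153^{2} = 28224 - 23409 = 4815$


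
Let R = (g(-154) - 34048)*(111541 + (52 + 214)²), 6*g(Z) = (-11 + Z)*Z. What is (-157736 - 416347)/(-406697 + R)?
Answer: 191361/1811742386 ≈ 0.00010562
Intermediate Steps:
g(Z) = Z*(-11 + Z)/6 (g(Z) = ((-11 + Z)*Z)/6 = (Z*(-11 + Z))/6 = Z*(-11 + Z)/6)
R = -5434820461 (R = ((⅙)*(-154)*(-11 - 154) - 34048)*(111541 + (52 + 214)²) = ((⅙)*(-154)*(-165) - 34048)*(111541 + 266²) = (4235 - 34048)*(111541 + 70756) = -29813*182297 = -5434820461)
(-157736 - 416347)/(-406697 + R) = (-157736 - 416347)/(-406697 - 5434820461) = -574083/(-5435227158) = -574083*(-1/5435227158) = 191361/1811742386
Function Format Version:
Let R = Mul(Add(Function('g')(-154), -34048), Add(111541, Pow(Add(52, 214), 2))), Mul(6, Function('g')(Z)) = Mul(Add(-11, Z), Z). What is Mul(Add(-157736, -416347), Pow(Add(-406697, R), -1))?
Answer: Rational(191361, 1811742386) ≈ 0.00010562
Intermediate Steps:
Function('g')(Z) = Mul(Rational(1, 6), Z, Add(-11, Z)) (Function('g')(Z) = Mul(Rational(1, 6), Mul(Add(-11, Z), Z)) = Mul(Rational(1, 6), Mul(Z, Add(-11, Z))) = Mul(Rational(1, 6), Z, Add(-11, Z)))
R = -5434820461 (R = Mul(Add(Mul(Rational(1, 6), -154, Add(-11, -154)), -34048), Add(111541, Pow(Add(52, 214), 2))) = Mul(Add(Mul(Rational(1, 6), -154, -165), -34048), Add(111541, Pow(266, 2))) = Mul(Add(4235, -34048), Add(111541, 70756)) = Mul(-29813, 182297) = -5434820461)
Mul(Add(-157736, -416347), Pow(Add(-406697, R), -1)) = Mul(Add(-157736, -416347), Pow(Add(-406697, -5434820461), -1)) = Mul(-574083, Pow(-5435227158, -1)) = Mul(-574083, Rational(-1, 5435227158)) = Rational(191361, 1811742386)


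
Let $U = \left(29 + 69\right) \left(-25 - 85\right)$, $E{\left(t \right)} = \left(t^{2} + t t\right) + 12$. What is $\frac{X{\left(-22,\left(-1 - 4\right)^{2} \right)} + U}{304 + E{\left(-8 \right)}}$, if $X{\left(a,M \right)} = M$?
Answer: $- \frac{3585}{148} \approx -24.223$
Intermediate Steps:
$E{\left(t \right)} = 12 + 2 t^{2}$ ($E{\left(t \right)} = \left(t^{2} + t^{2}\right) + 12 = 2 t^{2} + 12 = 12 + 2 t^{2}$)
$U = -10780$ ($U = 98 \left(-110\right) = -10780$)
$\frac{X{\left(-22,\left(-1 - 4\right)^{2} \right)} + U}{304 + E{\left(-8 \right)}} = \frac{\left(-1 - 4\right)^{2} - 10780}{304 + \left(12 + 2 \left(-8\right)^{2}\right)} = \frac{\left(-5\right)^{2} - 10780}{304 + \left(12 + 2 \cdot 64\right)} = \frac{25 - 10780}{304 + \left(12 + 128\right)} = - \frac{10755}{304 + 140} = - \frac{10755}{444} = \left(-10755\right) \frac{1}{444} = - \frac{3585}{148}$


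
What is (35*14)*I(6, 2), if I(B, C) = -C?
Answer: -980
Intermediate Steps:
(35*14)*I(6, 2) = (35*14)*(-1*2) = 490*(-2) = -980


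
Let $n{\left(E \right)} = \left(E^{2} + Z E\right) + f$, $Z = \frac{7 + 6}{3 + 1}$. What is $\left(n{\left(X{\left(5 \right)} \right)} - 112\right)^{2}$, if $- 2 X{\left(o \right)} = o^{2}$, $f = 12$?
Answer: $\frac{15625}{64} \approx 244.14$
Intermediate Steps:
$Z = \frac{13}{4} \approx 3.25$
$X{\left(o \right)} = - \frac{o^{2}}{2}$
$n{\left(E \right)} = 12 + E^{2} + \frac{13 E}{4}$ ($n{\left(E \right)} = \left(E^{2} + \frac{13 E}{4}\right) + 12 = 12 + E^{2} + \frac{13 E}{4}$)
$\left(n{\left(X{\left(5 \right)} \right)} - 112\right)^{2} = \left(\left(12 + \left(- \frac{5^{2}}{2}\right)^{2} + \frac{13 \left(- \frac{5^{2}}{2}\right)}{4}\right) - 112\right)^{2} = \left(\left(12 + \left(\left(- \frac{1}{2}\right) 25\right)^{2} + \frac{13 \left(\left(- \frac{1}{2}\right) 25\right)}{4}\right) - 112\right)^{2} = \left(\left(12 + \left(- \frac{25}{2}\right)^{2} + \frac{13}{4} \left(- \frac{25}{2}\right)\right) - 112\right)^{2} = \left(\left(12 + \frac{625}{4} - \frac{325}{8}\right) - 112\right)^{2} = \left(\frac{1021}{8} - 112\right)^{2} = \left(\frac{125}{8}\right)^{2} = \frac{15625}{64}$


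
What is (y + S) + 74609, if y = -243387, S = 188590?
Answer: 19812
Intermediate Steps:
(y + S) + 74609 = (-243387 + 188590) + 74609 = -54797 + 74609 = 19812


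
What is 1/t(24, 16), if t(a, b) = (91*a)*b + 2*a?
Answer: 1/34992 ≈ 2.8578e-5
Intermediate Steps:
t(a, b) = 2*a + 91*a*b (t(a, b) = 91*a*b + 2*a = 2*a + 91*a*b)
1/t(24, 16) = 1/(24*(2 + 91*16)) = 1/(24*(2 + 1456)) = 1/(24*1458) = 1/34992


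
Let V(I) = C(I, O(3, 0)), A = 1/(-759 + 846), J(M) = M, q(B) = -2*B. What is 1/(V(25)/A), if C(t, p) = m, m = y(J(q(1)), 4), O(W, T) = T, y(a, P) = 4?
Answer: 1/348 ≈ 0.0028736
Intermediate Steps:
m = 4
A = 1/87 ≈ 0.011494
C(t, p) = 4
V(I) = 4
1/(V(25)/A) = 1/(4/(1/87)) = 1/(4*87) = 1/348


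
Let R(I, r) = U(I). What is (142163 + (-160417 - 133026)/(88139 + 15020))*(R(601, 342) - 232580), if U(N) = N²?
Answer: 1886239759445354/103159 ≈ 1.8285e+10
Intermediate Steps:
R(I, r) = I²
(142163 + (-160417 - 133026)/(88139 + 15020))*(R(601, 342) - 232580) = (142163 + (-160417 - 133026)/(88139 + 15020))*(601² - 232580) = (142163 - 293443/103159)*(361201 - 232580) = (142163 - 293443*1/103159)*128621 = (142163 - 293443/103159)*128621 = (14665099474/103159)*128621 = 1886239759445354/103159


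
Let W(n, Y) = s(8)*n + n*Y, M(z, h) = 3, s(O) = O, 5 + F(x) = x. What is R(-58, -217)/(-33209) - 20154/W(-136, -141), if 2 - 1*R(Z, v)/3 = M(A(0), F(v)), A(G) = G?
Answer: -334619961/300342196 ≈ -1.1141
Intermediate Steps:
F(x) = -5 + x
R(Z, v) = -3 (R(Z, v) = 6 - 3*3 = 6 - 9 = -3)
W(n, Y) = 8*n + Y*n (W(n, Y) = 8*n + n*Y = 8*n + Y*n)
R(-58, -217)/(-33209) - 20154/W(-136, -141) = -3/(-33209) - 20154*(-1/(136*(8 - 141))) = -3*(-1/33209) - 20154/((-136*(-133))) = 3/33209 - 20154/18088 = 3/33209 - 20154*1/18088 = 3/33209 - 10077/9044 = -334619961/300342196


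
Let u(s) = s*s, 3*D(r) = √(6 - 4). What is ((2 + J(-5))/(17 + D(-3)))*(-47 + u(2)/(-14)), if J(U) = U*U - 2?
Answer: -1266075/18193 + 24825*√2/18193 ≈ -67.662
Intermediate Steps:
D(r) = √2/3 (D(r) = √(6 - 4)/3 = √2/3)
J(U) = -2 + U² (J(U) = U² - 2 = -2 + U²)
u(s) = s²
((2 + J(-5))/(17 + D(-3)))*(-47 + u(2)/(-14)) = ((2 + (-2 + (-5)²))/(17 + √2/3))*(-47 + 2²/(-14)) = ((2 + (-2 + 25))/(17 + √2/3))*(-47 + 4*(-1/14)) = ((2 + 23)/(17 + √2/3))*(-47 - 2/7) = (25/(17 + √2/3))*(-331/7) = -8275/(7*(17 + √2/3))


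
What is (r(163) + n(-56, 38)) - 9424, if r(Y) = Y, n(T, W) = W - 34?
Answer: -9257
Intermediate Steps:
n(T, W) = -34 + W
(r(163) + n(-56, 38)) - 9424 = (163 + (-34 + 38)) - 9424 = (163 + 4) - 9424 = 167 - 9424 = -9257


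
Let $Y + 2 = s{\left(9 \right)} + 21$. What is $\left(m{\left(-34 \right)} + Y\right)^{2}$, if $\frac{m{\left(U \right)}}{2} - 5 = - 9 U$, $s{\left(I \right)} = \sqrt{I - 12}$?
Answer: $\left(641 + i \sqrt{3}\right)^{2} \approx 4.1088 \cdot 10^{5} + 2221.0 i$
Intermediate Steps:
$s{\left(I \right)} = \sqrt{-12 + I}$
$m{\left(U \right)} = 10 - 18 U$ ($m{\left(U \right)} = 10 + 2 \left(- 9 U\right) = 10 - 18 U$)
$Y = 19 + i \sqrt{3}$ ($Y = -2 + \left(\sqrt{-12 + 9} + 21\right) = -2 + \left(\sqrt{-3} + 21\right) = -2 + \left(i \sqrt{3} + 21\right) = -2 + \left(21 + i \sqrt{3}\right) = 19 + i \sqrt{3} \approx 19.0 + 1.732 i$)
$\left(m{\left(-34 \right)} + Y\right)^{2} = \left(\left(10 - -612\right) + \left(19 + i \sqrt{3}\right)\right)^{2} = \left(\left(10 + 612\right) + \left(19 + i \sqrt{3}\right)\right)^{2} = \left(622 + \left(19 + i \sqrt{3}\right)\right)^{2} = \left(641 + i \sqrt{3}\right)^{2}$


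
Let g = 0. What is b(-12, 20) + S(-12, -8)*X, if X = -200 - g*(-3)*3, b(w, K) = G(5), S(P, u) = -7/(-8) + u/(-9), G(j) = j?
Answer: -3130/9 ≈ -347.78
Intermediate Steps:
S(P, u) = 7/8 - u/9 (S(P, u) = -7*(-⅛) + u*(-⅑) = 7/8 - u/9)
b(w, K) = 5
X = -200 (X = -200 - 0*(-3)*3 = -200 - 0*3 = -200 - 1*0 = -200 + 0 = -200)
b(-12, 20) + S(-12, -8)*X = 5 + (7/8 - ⅑*(-8))*(-200) = 5 + (7/8 + 8/9)*(-200) = 5 + (127/72)*(-200) = 5 - 3175/9 = -3130/9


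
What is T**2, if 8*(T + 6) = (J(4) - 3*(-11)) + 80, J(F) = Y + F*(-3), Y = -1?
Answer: 169/4 ≈ 42.250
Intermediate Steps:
J(F) = -1 - 3*F (J(F) = -1 + F*(-3) = -1 - 3*F)
T = 13/2 (T = -6 + (((-1 - 3*4) - 3*(-11)) + 80)/8 = -6 + (((-1 - 12) + 33) + 80)/8 = -6 + ((-13 + 33) + 80)/8 = -6 + (20 + 80)/8 = -6 + (1/8)*100 = -6 + 25/2 = 13/2 ≈ 6.5000)
T**2 = (13/2)**2 = 169/4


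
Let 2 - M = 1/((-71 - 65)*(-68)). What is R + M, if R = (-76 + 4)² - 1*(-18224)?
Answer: 216495679/9248 ≈ 23410.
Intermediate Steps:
R = 23408 (R = (-72)² + 18224 = 5184 + 18224 = 23408)
M = 18495/9248 (M = 2 - 1/((-71 - 65)*(-68)) = 2 - 1/((-136*(-68))) = 2 - 1/9248 = 18495/9248 ≈ 1.9999)
R + M = 23408 + 18495/9248 = 216495679/9248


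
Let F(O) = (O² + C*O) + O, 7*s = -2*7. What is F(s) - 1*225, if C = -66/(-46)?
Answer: -5195/23 ≈ -225.87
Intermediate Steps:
C = 33/23 (C = -66*(-1/46) = 33/23 ≈ 1.4348)
s = -2 (s = (-2*7)/7 = (⅐)*(-14) = -2)
F(O) = O² + 56*O/23 (F(O) = (O² + 33*O/23) + O = O² + 56*O/23)
F(s) - 1*225 = (1/23)*(-2)*(56 + 23*(-2)) - 1*225 = (1/23)*(-2)*(56 - 46) - 225 = (1/23)*(-2)*10 - 225 = -20/23 - 225 = -5195/23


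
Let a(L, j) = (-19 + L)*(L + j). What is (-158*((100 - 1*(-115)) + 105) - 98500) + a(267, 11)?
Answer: -80116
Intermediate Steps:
(-158*((100 - 1*(-115)) + 105) - 98500) + a(267, 11) = (-158*((100 - 1*(-115)) + 105) - 98500) + (267² - 19*267 - 19*11 + 267*11) = (-158*((100 + 115) + 105) - 98500) + (71289 - 5073 - 209 + 2937) = (-158*(215 + 105) - 98500) + 68944 = (-158*320 - 98500) + 68944 = (-50560 - 98500) + 68944 = -149060 + 68944 = -80116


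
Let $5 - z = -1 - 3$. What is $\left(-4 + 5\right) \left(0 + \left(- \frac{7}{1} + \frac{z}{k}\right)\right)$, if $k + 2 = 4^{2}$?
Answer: $- \frac{89}{14} \approx -6.3571$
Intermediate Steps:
$z = 9$ ($z = 5 - \left(-1 - 3\right) = 5 - -4 = 5 + 4 = 9$)
$k = 14$ ($k = -2 + 4^{2} = -2 + 16 = 14$)
$\left(-4 + 5\right) \left(0 + \left(- \frac{7}{1} + \frac{z}{k}\right)\right) = \left(-4 + 5\right) \left(0 + \left(- \frac{7}{1} + \frac{9}{14}\right)\right) = 1 \left(0 + \left(\left(-7\right) 1 + 9 \cdot \frac{1}{14}\right)\right) = 1 \left(0 + \left(-7 + \frac{9}{14}\right)\right) = 1 \left(0 - \frac{89}{14}\right) = 1 \left(- \frac{89}{14}\right) = - \frac{89}{14}$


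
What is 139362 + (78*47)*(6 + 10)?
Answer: 198018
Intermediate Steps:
139362 + (78*47)*(6 + 10) = 139362 + 3666*16 = 139362 + 58656 = 198018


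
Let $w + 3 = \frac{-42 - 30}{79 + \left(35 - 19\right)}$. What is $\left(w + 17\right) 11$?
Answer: $\frac{13838}{95} \approx 145.66$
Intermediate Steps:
$w = - \frac{357}{95}$ ($w = -3 + \frac{-42 - 30}{79 + \left(35 - 19\right)} = -3 - \frac{72}{79 + \left(35 - 19\right)} = -3 - \frac{72}{79 + 16} = -3 - \frac{72}{95} = - \frac{357}{95} \approx -3.7579$)
$\left(w + 17\right) 11 = \left(- \frac{357}{95} + 17\right) 11 = \frac{1258}{95} \cdot 11 = \frac{13838}{95}$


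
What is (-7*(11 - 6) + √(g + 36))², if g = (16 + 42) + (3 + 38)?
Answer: 1360 - 210*√15 ≈ 546.67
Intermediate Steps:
g = 99 (g = 58 + 41 = 99)
(-7*(11 - 6) + √(g + 36))² = (-7*(11 - 6) + √(99 + 36))² = (-7*5 + √135)² = (-35 + 3*√15)²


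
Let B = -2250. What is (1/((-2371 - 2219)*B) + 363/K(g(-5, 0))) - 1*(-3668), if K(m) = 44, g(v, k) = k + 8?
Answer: 9491617969/2581875 ≈ 3676.3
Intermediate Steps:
g(v, k) = 8 + k
(1/((-2371 - 2219)*B) + 363/K(g(-5, 0))) - 1*(-3668) = (1/(-2371 - 2219*(-2250)) + 363/44) - 1*(-3668) = (-1/2250/(-4590) + 363*(1/44)) + 3668 = (-1/4590*(-1/2250) + 33/4) + 3668 = (1/10327500 + 33/4) + 3668 = 21300469/2581875 + 3668 = 9491617969/2581875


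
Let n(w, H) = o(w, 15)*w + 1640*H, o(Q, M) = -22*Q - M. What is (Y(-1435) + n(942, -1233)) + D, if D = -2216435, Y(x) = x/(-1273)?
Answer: -30265182754/1273 ≈ -2.3775e+7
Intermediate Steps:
o(Q, M) = -M - 22*Q
n(w, H) = 1640*H + w*(-15 - 22*w) (n(w, H) = (-1*15 - 22*w)*w + 1640*H = (-15 - 22*w)*w + 1640*H = w*(-15 - 22*w) + 1640*H = 1640*H + w*(-15 - 22*w))
Y(x) = -x/1273 (Y(x) = x*(-1/1273) = -x/1273)
(Y(-1435) + n(942, -1233)) + D = (-1/1273*(-1435) + (1640*(-1233) - 1*942*(15 + 22*942))) - 2216435 = (1435/1273 + (-2022120 - 1*942*(15 + 20724))) - 2216435 = (1435/1273 + (-2022120 - 1*942*20739)) - 2216435 = (1435/1273 + (-2022120 - 19536138)) - 2216435 = (1435/1273 - 21558258) - 2216435 = -27443660999/1273 - 2216435 = -30265182754/1273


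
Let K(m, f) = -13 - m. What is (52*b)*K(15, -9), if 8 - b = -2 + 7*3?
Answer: 16016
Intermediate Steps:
b = -11 (b = 8 - (-2 + 7*3) = 8 - (-2 + 21) = 8 - 1*19 = 8 - 19 = -11)
(52*b)*K(15, -9) = (52*(-11))*(-13 - 1*15) = -572*(-13 - 15) = -572*(-28) = 16016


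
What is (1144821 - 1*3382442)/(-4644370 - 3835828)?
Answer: 2237621/8480198 ≈ 0.26386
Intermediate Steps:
(1144821 - 1*3382442)/(-4644370 - 3835828) = (1144821 - 3382442)/(-8480198) = -2237621*(-1/8480198) = 2237621/8480198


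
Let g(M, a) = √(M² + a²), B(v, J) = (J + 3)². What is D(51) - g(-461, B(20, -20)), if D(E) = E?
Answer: 51 - √296042 ≈ -493.10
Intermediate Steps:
B(v, J) = (3 + J)²
D(51) - g(-461, B(20, -20)) = 51 - √((-461)² + ((3 - 20)²)²) = 51 - √(212521 + ((-17)²)²) = 51 - √(212521 + 289²) = 51 - √(212521 + 83521) = 51 - √296042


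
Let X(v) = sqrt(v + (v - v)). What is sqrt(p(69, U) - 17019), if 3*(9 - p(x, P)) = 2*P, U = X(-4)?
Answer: sqrt(-153090 - 12*I)/3 ≈ 0.0051116 - 130.42*I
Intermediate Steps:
X(v) = sqrt(v) (X(v) = sqrt(v + 0) = sqrt(v))
U = 2*I (U = sqrt(-4) = 2*I ≈ 2.0*I)
p(x, P) = 9 - 2*P/3
sqrt(p(69, U) - 17019) = sqrt((9 - 4*I/3) - 17019) = sqrt(-17010 - 4*I/3)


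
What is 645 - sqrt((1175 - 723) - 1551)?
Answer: 645 - I*sqrt(1099) ≈ 645.0 - 33.151*I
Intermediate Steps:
645 - sqrt((1175 - 723) - 1551) = 645 - sqrt(452 - 1551) = 645 - sqrt(-1099) = 645 - I*sqrt(1099)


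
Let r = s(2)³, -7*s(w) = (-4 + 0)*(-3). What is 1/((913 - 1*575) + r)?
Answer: 343/114206 ≈ 0.0030033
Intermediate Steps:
s(w) = -12/7 (s(w) = -(-4 + 0)*(-3)/7 = -(-4)*(-3)/7 = -⅐*12 = -12/7)
r = -1728/343 (r = (-12/7)³ = -1728/343 ≈ -5.0379)
1/((913 - 1*575) + r) = 1/((913 - 1*575) - 1728/343) = 1/((913 - 575) - 1728/343) = 1/(338 - 1728/343) = 1/(114206/343) = 343/114206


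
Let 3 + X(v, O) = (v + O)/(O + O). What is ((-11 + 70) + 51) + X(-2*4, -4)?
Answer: 217/2 ≈ 108.50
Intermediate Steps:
X(v, O) = -3 + (O + v)/(2*O) (X(v, O) = -3 + (v + O)/(O + O) = -3 + (O + v)/((2*O)) = -3 + (O + v)*(1/(2*O)) = -3 + (O + v)/(2*O))
((-11 + 70) + 51) + X(-2*4, -4) = ((-11 + 70) + 51) + (1/2)*(-2*4 - 5*(-4))/(-4) = (59 + 51) + (1/2)*(-1/4)*(-8 + 20) = 110 + (1/2)*(-1/4)*12 = 110 - 3/2 = 217/2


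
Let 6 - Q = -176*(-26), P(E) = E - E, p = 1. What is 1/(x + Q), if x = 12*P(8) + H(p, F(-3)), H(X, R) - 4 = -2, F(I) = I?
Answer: -1/4568 ≈ -0.00021891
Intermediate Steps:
H(X, R) = 2 (H(X, R) = 4 - 2 = 2)
P(E) = 0
Q = -4570 (Q = 6 - (-176)*(-26) = 6 - 1*4576 = 6 - 4576 = -4570)
x = 2 (x = 12*0 + 2 = 0 + 2 = 2)
1/(x + Q) = 1/(2 - 4570) = 1/(-4568) = -1/4568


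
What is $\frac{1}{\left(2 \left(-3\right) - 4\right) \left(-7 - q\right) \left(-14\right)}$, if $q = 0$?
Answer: $- \frac{1}{980} \approx -0.0010204$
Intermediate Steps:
$\frac{1}{\left(2 \left(-3\right) - 4\right) \left(-7 - q\right) \left(-14\right)} = \frac{1}{\left(2 \left(-3\right) - 4\right) \left(-7 - 0\right) \left(-14\right)} = \frac{1}{\left(-6 - 4\right) \left(-7 + 0\right) \left(-14\right)} = \frac{1}{\left(-10\right) \left(-7\right) \left(-14\right)} = \frac{1}{70 \left(-14\right)} = \frac{1}{-980} = - \frac{1}{980}$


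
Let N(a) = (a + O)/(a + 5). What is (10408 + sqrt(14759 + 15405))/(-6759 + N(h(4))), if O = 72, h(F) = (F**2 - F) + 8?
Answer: -260200/168883 - 50*sqrt(7541)/168883 ≈ -1.5664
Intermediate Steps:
h(F) = 8 + F**2 - F
N(a) = (72 + a)/(5 + a) (N(a) = (a + 72)/(a + 5) = (72 + a)/(5 + a))
(10408 + sqrt(14759 + 15405))/(-6759 + N(h(4))) = (10408 + sqrt(14759 + 15405))/(-6759 + (72 + (8 + 4**2 - 1*4))/(5 + (8 + 4**2 - 1*4))) = (10408 + sqrt(30164))/(-6759 + (72 + (8 + 16 - 4))/(5 + (8 + 16 - 4))) = (10408 + 2*sqrt(7541))/(-6759 + (72 + 20)/(5 + 20)) = (10408 + 2*sqrt(7541))/(-6759 + 92/25) = (10408 + 2*sqrt(7541))/(-168883/25) = (10408 + 2*sqrt(7541))*(-25/168883) = -260200/168883 - 50*sqrt(7541)/168883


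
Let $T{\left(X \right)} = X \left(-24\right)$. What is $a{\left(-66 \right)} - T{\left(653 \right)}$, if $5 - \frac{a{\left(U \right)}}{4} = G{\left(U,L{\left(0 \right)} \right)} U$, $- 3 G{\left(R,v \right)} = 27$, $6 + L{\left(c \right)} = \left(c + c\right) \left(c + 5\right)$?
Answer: $13316$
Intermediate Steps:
$L{\left(c \right)} = -6 + 2 c \left(5 + c\right)$ ($L{\left(c \right)} = -6 + \left(c + c\right) \left(c + 5\right) = -6 + 2 c \left(5 + c\right)$)
$G{\left(R,v \right)} = -9$ ($G{\left(R,v \right)} = \left(- \frac{1}{3}\right) 27 = -9$)
$a{\left(U \right)} = 20 + 36 U$ ($a{\left(U \right)} = 20 - 4 \left(- 9 U\right) = 20 + 36 U$)
$T{\left(X \right)} = - 24 X$
$a{\left(-66 \right)} - T{\left(653 \right)} = \left(20 + 36 \left(-66\right)\right) - \left(-24\right) 653 = \left(20 - 2376\right) - -15672 = -2356 + 15672 = 13316$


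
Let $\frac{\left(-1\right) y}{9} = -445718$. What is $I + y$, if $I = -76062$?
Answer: $3935400$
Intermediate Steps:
$y = 4011462$ ($y = \left(-9\right) \left(-445718\right) = 4011462$)
$I + y = -76062 + 4011462 = 3935400$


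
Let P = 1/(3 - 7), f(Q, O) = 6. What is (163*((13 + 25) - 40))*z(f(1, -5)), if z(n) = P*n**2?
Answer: 2934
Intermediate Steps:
P = -1/4 (P = 1/(-4) = -1/4 ≈ -0.25000)
z(n) = -n**2/4
(163*((13 + 25) - 40))*z(f(1, -5)) = (163*((13 + 25) - 40))*(-1/4*6**2) = (163*(38 - 40))*(-1/4*36) = (163*(-2))*(-9) = -326*(-9) = 2934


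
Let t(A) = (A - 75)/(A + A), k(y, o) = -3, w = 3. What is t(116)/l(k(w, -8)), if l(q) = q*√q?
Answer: 41*I*√3/2088 ≈ 0.034011*I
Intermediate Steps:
l(q) = q^(3/2)
t(A) = (-75 + A)/(2*A) (t(A) = (-75 + A)/((2*A)) = (-75 + A)*(1/(2*A)) = (-75 + A)/(2*A))
t(116)/l(k(w, -8)) = ((½)*(-75 + 116)/116)/((-3)^(3/2)) = ((½)*(1/116)*41)/((-3*I*√3)) = 41*(I*√3/9)/232 = 41*I*√3/2088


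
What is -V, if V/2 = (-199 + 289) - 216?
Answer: 252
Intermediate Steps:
V = -252 (V = 2*((-199 + 289) - 216) = 2*(90 - 216) = 2*(-126) = -252)
-V = -1*(-252) = 252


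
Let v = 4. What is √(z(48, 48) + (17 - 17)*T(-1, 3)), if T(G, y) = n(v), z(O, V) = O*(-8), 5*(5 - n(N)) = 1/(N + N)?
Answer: 8*I*√6 ≈ 19.596*I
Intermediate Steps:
n(N) = 5 - 1/(10*N) (n(N) = 5 - 1/(5*(N + N)) = 5 - 1/(2*N)/5 = 5 - 1/(10*N))
z(O, V) = -8*O
T(G, y) = 199/40 (T(G, y) = 5 - ⅒/4 = 5 - ⅒*¼ = 5 - 1/40 = 199/40)
√(z(48, 48) + (17 - 17)*T(-1, 3)) = √(-8*48 + (17 - 17)*(199/40)) = √(-384 + 0*(199/40)) = √(-384 + 0) = √(-384) = 8*I*√6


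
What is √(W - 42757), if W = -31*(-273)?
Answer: I*√34294 ≈ 185.19*I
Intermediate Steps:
W = 8463
√(W - 42757) = √(8463 - 42757) = √(-34294) = I*√34294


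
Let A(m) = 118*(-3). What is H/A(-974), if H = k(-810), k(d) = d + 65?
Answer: 745/354 ≈ 2.1045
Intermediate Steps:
k(d) = 65 + d
H = -745 (H = 65 - 810 = -745)
A(m) = -354
H/A(-974) = -745/(-354) = -745*(-1/354) = 745/354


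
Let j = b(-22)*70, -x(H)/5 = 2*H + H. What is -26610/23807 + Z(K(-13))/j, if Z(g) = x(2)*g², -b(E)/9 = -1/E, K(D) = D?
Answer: 12565088/71421 ≈ 175.93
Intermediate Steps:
x(H) = -15*H (x(H) = -5*(2*H + H) = -15*H)
b(E) = 9/E (b(E) = -(-9)/E = 9/E)
Z(g) = -30*g² (Z(g) = (-15*2)*g² = -30*g²)
j = -315/11 (j = (9/(-22))*70 = (9*(-1/22))*70 = -9/22*70 = -315/11 ≈ -28.636)
-26610/23807 + Z(K(-13))/j = -26610/23807 + (-30*(-13)²)/(-315/11) = -26610*1/23807 - 30*169*(-11/315) = -26610/23807 - 5070*(-11/315) = -26610/23807 + 3718/21 = 12565088/71421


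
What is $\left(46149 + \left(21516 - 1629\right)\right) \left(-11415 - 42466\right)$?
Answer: $-3558085716$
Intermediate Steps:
$\left(46149 + \left(21516 - 1629\right)\right) \left(-11415 - 42466\right) = \left(46149 + \left(21516 - 1629\right)\right) \left(-53881\right) = \left(46149 + 19887\right) \left(-53881\right) = 66036 \left(-53881\right) = -3558085716$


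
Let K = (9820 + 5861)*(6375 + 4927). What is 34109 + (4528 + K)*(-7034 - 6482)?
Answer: -2395456729931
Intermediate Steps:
K = 177226662 (K = 15681*11302 = 177226662)
34109 + (4528 + K)*(-7034 - 6482) = 34109 + (4528 + 177226662)*(-7034 - 6482) = 34109 + 177231190*(-13516) = 34109 - 2395456764040 = -2395456729931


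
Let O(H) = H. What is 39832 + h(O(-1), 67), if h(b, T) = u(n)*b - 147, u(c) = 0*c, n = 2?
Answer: 39685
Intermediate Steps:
u(c) = 0
h(b, T) = -147 (h(b, T) = 0*b - 147 = 0 - 147 = -147)
39832 + h(O(-1), 67) = 39832 - 147 = 39685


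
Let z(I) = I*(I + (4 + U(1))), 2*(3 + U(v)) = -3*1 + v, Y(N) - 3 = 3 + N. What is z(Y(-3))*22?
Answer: 198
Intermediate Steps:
Y(N) = 6 + N (Y(N) = 3 + (3 + N) = 6 + N)
U(v) = -9/2 + v/2 (U(v) = -3 + (-3*1 + v)/2 = -3 + (-3 + v)/2 = -3 + (-3/2 + v/2) = -9/2 + v/2)
z(I) = I² (z(I) = I*(I + (4 + (-9/2 + (½)*1))) = I*(I + (4 + (-9/2 + ½))) = I*(I + (4 - 4)) = I*(I + 0) = I*I = I²)
z(Y(-3))*22 = (6 - 3)²*22 = 3²*22 = 9*22 = 198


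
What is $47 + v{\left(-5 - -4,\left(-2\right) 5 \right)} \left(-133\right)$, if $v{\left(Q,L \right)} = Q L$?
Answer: $-1283$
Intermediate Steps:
$v{\left(Q,L \right)} = L Q$
$47 + v{\left(-5 - -4,\left(-2\right) 5 \right)} \left(-133\right) = 47 + \left(-2\right) 5 \left(-5 - -4\right) \left(-133\right) = 47 + - 10 \left(-5 + 4\right) \left(-133\right) = 47 + \left(-10\right) \left(-1\right) \left(-133\right) = 47 + 10 \left(-133\right) = 47 - 1330 = -1283$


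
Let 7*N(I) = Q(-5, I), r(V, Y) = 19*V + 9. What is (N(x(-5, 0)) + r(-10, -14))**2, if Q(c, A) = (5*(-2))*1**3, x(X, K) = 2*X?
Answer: 1630729/49 ≈ 33280.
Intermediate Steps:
r(V, Y) = 9 + 19*V
Q(c, A) = -10 (Q(c, A) = -10*1 = -10)
N(I) = -10/7 (N(I) = (1/7)*(-10) = -10/7)
(N(x(-5, 0)) + r(-10, -14))**2 = (-10/7 + (9 + 19*(-10)))**2 = (-10/7 + (9 - 190))**2 = (-10/7 - 181)**2 = (-1277/7)**2 = 1630729/49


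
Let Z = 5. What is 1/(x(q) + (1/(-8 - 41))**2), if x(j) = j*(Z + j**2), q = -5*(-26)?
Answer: 2401/5276557651 ≈ 4.5503e-7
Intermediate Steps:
q = 130
x(j) = j*(5 + j**2)
1/(x(q) + (1/(-8 - 41))**2) = 1/(130*(5 + 130**2) + (1/(-8 - 41))**2) = 1/(130*(5 + 16900) + (1/(-49))**2) = 1/(130*16905 + (-1/49)**2) = 1/(2197650 + 1/2401) = 1/(5276557651/2401) = 2401/5276557651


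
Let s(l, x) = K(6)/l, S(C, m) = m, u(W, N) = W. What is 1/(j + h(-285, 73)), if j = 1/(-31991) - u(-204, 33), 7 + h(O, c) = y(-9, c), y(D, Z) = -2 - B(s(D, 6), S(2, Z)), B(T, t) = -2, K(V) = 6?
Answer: 31991/6302226 ≈ 0.0050761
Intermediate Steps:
s(l, x) = 6/l
y(D, Z) = 0 (y(D, Z) = -2 - 1*(-2) = -2 + 2 = 0)
h(O, c) = -7 (h(O, c) = -7 + 0 = -7)
j = 6526163/31991 (j = 1/(-31991) - 1*(-204) = -1/31991 + 204 = 6526163/31991 ≈ 204.00)
1/(j + h(-285, 73)) = 1/(6526163/31991 - 7) = 1/(6302226/31991) = 31991/6302226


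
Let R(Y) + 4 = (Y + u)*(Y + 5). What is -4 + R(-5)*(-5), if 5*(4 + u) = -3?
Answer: 16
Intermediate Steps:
u = -23/5 (u = -4 + (⅕)*(-3) = -4 - ⅗ = -23/5 ≈ -4.6000)
R(Y) = -4 + (5 + Y)*(-23/5 + Y) (R(Y) = -4 + (Y - 23/5)*(Y + 5) = -4 + (-23/5 + Y)*(5 + Y) = -4 + (5 + Y)*(-23/5 + Y))
-4 + R(-5)*(-5) = -4 + (-27 + (-5)² + (⅖)*(-5))*(-5) = -4 + (-27 + 25 - 2)*(-5) = -4 - 4*(-5) = -4 + 20 = 16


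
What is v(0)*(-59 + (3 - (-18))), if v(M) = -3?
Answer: 114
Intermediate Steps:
v(0)*(-59 + (3 - (-18))) = -3*(-59 + (3 - (-18))) = -3*(-59 + (3 - 1*(-18))) = -3*(-59 + (3 + 18)) = -3*(-59 + 21) = -3*(-38) = 114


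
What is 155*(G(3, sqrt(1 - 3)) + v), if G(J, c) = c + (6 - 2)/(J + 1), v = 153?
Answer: 23870 + 155*I*sqrt(2) ≈ 23870.0 + 219.2*I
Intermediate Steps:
G(J, c) = c + 4/(1 + J)
155*(G(3, sqrt(1 - 3)) + v) = 155*((4 + sqrt(1 - 3) + 3*sqrt(1 - 3))/(1 + 3) + 153) = 155*((4 + sqrt(-2) + 3*sqrt(-2))/4 + 153) = 155*((4 + I*sqrt(2) + 3*(I*sqrt(2)))/4 + 153) = 155*((4 + I*sqrt(2) + 3*I*sqrt(2))/4 + 153) = 155*((4 + 4*I*sqrt(2))/4 + 153) = 155*((1 + I*sqrt(2)) + 153) = 155*(154 + I*sqrt(2)) = 23870 + 155*I*sqrt(2)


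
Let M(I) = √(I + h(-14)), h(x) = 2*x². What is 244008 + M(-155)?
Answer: 244008 + √237 ≈ 2.4402e+5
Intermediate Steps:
M(I) = √(392 + I) (M(I) = √(I + 2*(-14)²) = √(I + 2*196) = √(I + 392) = √(392 + I))
244008 + M(-155) = 244008 + √(392 - 155) = 244008 + √237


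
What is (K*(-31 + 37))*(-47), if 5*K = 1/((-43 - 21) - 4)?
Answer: 141/170 ≈ 0.82941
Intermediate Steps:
K = -1/340 (K = 1/(5*((-43 - 21) - 4)) = 1/(5*(-64 - 4)) = (⅕)/(-68) = (⅕)*(-1/68) = -1/340 ≈ -0.0029412)
(K*(-31 + 37))*(-47) = -(-31 + 37)/340*(-47) = -1/340*6*(-47) = -3/170*(-47) = 141/170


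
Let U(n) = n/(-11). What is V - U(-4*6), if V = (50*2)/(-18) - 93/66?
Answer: -1811/198 ≈ -9.1465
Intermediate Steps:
U(n) = -n/11 (U(n) = n*(-1/11) = -n/11)
V = -1379/198 (V = 100*(-1/18) - 93*1/66 = -50/9 - 31/22 = -1379/198 ≈ -6.9646)
V - U(-4*6) = -1379/198 - (-1)*(-4*6)/11 = -1379/198 - (-1)*(-24)/11 = -1379/198 - 1*24/11 = -1379/198 - 24/11 = -1811/198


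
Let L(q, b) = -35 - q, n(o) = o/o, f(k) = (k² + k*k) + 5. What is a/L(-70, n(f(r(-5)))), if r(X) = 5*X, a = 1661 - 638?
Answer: 1023/35 ≈ 29.229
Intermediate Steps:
a = 1023
f(k) = 5 + 2*k² (f(k) = (k² + k²) + 5 = 2*k² + 5 = 5 + 2*k²)
n(o) = 1
a/L(-70, n(f(r(-5)))) = 1023/(-35 - 1*(-70)) = 1023/(-35 + 70) = 1023/35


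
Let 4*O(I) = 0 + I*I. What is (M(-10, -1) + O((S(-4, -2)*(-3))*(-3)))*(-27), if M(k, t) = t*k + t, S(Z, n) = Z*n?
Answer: -35235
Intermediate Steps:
M(k, t) = t + k*t (M(k, t) = k*t + t = t + k*t)
O(I) = I²/4 (O(I) = (0 + I*I)/4 = (0 + I²)/4 = I²/4)
(M(-10, -1) + O((S(-4, -2)*(-3))*(-3)))*(-27) = (-(1 - 10) + ((-4*(-2)*(-3))*(-3))²/4)*(-27) = (-1*(-9) + ((8*(-3))*(-3))²/4)*(-27) = (9 + (-24*(-3))²/4)*(-27) = (9 + (¼)*72²)*(-27) = (9 + (¼)*5184)*(-27) = (9 + 1296)*(-27) = 1305*(-27) = -35235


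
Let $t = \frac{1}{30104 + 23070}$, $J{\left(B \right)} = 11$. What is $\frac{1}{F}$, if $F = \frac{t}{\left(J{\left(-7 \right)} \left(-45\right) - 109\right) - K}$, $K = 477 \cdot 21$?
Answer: $-564761054$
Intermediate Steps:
$K = 10017$
$t = \frac{1}{53174} \approx 1.8806 \cdot 10^{-5}$
$F = - \frac{1}{564761054}$ ($F = \frac{1}{53174 \left(\left(11 \left(-45\right) - 109\right) - 10017\right)} = \frac{1}{53174 \left(\left(-495 - 109\right) - 10017\right)} = \frac{1}{53174 \left(-604 - 10017\right)} = \frac{1}{53174 \left(-10621\right)} = \frac{1}{53174} \left(- \frac{1}{10621}\right) = - \frac{1}{564761054} \approx -1.7707 \cdot 10^{-9}$)
$\frac{1}{F} = \frac{1}{- \frac{1}{564761054}} = -564761054$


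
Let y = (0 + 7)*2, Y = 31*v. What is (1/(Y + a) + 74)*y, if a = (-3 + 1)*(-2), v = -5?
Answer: 156422/151 ≈ 1035.9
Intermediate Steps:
Y = -155 (Y = 31*(-5) = -155)
a = 4 (a = -2*(-2) = 4)
y = 14 (y = 7*2 = 14)
(1/(Y + a) + 74)*y = (1/(-155 + 4) + 74)*14 = (1/(-151) + 74)*14 = (-1/151 + 74)*14 = (11173/151)*14 = 156422/151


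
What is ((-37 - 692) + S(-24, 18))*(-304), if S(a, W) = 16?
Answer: 216752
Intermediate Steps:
((-37 - 692) + S(-24, 18))*(-304) = ((-37 - 692) + 16)*(-304) = (-729 + 16)*(-304) = -713*(-304) = 216752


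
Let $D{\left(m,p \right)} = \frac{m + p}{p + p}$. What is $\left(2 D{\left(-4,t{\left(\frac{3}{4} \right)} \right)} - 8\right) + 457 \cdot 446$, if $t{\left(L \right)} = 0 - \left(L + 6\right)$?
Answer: $\frac{5503021}{27} \approx 2.0382 \cdot 10^{5}$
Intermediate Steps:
$t{\left(L \right)} = -6 - L$ ($t{\left(L \right)} = 0 - \left(6 + L\right) = -6 - L$)
$D{\left(m,p \right)} = \frac{m + p}{2 p}$
$\left(2 D{\left(-4,t{\left(\frac{3}{4} \right)} \right)} - 8\right) + 457 \cdot 446 = \left(2 \frac{-4 - \left(6 + \frac{3}{4}\right)}{2 \left(-6 - \frac{3}{4}\right)} - 8\right) + 457 \cdot 446 = \left(2 \frac{-4 - \left(6 + 3 \cdot \frac{1}{4}\right)}{2 \left(-6 - 3 \cdot \frac{1}{4}\right)} - 8\right) + 203822 = \left(2 \frac{-4 - \frac{27}{4}}{2 \left(-6 - \frac{3}{4}\right)} - 8\right) + 203822 = \left(2 \frac{-4 - \frac{27}{4}}{2 \left(- \frac{27}{4}\right)} - 8\right) + 203822 = \left(2 \cdot \frac{1}{2} \left(- \frac{4}{27}\right) \left(- \frac{43}{4}\right) - 8\right) + 203822 = \left(2 \cdot \frac{43}{54} - 8\right) + 203822 = \left(\frac{43}{27} - 8\right) + 203822 = - \frac{173}{27} + 203822 = \frac{5503021}{27}$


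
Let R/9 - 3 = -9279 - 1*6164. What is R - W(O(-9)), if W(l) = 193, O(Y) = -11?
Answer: -139153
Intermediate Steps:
R = -138960 (R = 27 + 9*(-9279 - 1*6164) = 27 + 9*(-9279 - 6164) = 27 + 9*(-15443) = 27 - 138987 = -138960)
R - W(O(-9)) = -138960 - 1*193 = -138960 - 193 = -139153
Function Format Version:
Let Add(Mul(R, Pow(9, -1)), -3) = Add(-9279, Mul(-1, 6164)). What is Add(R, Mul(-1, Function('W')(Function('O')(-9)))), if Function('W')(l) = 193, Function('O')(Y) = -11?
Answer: -139153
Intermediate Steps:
R = -138960 (R = Add(27, Mul(9, Add(-9279, Mul(-1, 6164)))) = Add(27, Mul(9, Add(-9279, -6164))) = Add(27, Mul(9, -15443)) = Add(27, -138987) = -138960)
Add(R, Mul(-1, Function('W')(Function('O')(-9)))) = Add(-138960, Mul(-1, 193)) = Add(-138960, -193) = -139153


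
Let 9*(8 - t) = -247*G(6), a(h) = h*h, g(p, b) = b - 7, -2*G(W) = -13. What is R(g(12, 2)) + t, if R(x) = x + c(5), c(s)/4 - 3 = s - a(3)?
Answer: 3193/18 ≈ 177.39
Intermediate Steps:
G(W) = 13/2 (G(W) = -½*(-13) = 13/2)
g(p, b) = -7 + b
a(h) = h²
t = 3355/18 (t = 8 - (-247)*13/(9*2) = 8 - ⅑*(-3211/2) = 8 + 3211/18 = 3355/18 ≈ 186.39)
c(s) = -24 + 4*s (c(s) = 12 + 4*(s - 1*3²) = 12 + 4*(s - 1*9) = 12 + 4*(s - 9) = 12 + 4*(-9 + s) = 12 + (-36 + 4*s) = -24 + 4*s)
R(x) = -4 + x (R(x) = x + (-24 + 4*5) = x + (-24 + 20) = x - 4 = -4 + x)
R(g(12, 2)) + t = (-4 + (-7 + 2)) + 3355/18 = (-4 - 5) + 3355/18 = -9 + 3355/18 = 3193/18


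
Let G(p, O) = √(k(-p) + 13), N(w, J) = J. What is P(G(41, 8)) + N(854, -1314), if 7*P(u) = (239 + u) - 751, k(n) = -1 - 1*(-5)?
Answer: -9710/7 + √17/7 ≈ -1386.6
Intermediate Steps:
k(n) = 4 (k(n) = -1 + 5 = 4)
G(p, O) = √17 (G(p, O) = √(4 + 13) = √17)
P(u) = -512/7 + u/7 (P(u) = ((239 + u) - 751)/7 = (-512 + u)/7 = -512/7 + u/7)
P(G(41, 8)) + N(854, -1314) = (-512/7 + √17/7) - 1314 = -9710/7 + √17/7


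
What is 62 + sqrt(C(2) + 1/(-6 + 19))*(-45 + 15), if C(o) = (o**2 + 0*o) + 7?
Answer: 62 - 360*sqrt(13)/13 ≈ -37.846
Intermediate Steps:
C(o) = 7 + o**2 (C(o) = (o**2 + 0) + 7 = o**2 + 7 = 7 + o**2)
62 + sqrt(C(2) + 1/(-6 + 19))*(-45 + 15) = 62 + sqrt((7 + 2**2) + 1/(-6 + 19))*(-45 + 15) = 62 + sqrt((7 + 4) + 1/13)*(-30) = 62 + sqrt(11 + 1/13)*(-30) = 62 + sqrt(144/13)*(-30) = 62 + (12*sqrt(13)/13)*(-30) = 62 - 360*sqrt(13)/13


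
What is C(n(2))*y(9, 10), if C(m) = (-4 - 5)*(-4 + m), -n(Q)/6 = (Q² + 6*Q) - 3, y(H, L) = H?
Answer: 6642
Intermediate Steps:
n(Q) = 18 - 36*Q - 6*Q² (n(Q) = -6*((Q² + 6*Q) - 3) = -6*(-3 + Q² + 6*Q) = 18 - 36*Q - 6*Q²)
C(m) = 36 - 9*m (C(m) = -9*(-4 + m) = 36 - 9*m)
C(n(2))*y(9, 10) = (36 - 9*(18 - 36*2 - 6*2²))*9 = (36 - 9*(18 - 72 - 6*4))*9 = (36 - 9*(18 - 72 - 24))*9 = (36 - 9*(-78))*9 = (36 + 702)*9 = 738*9 = 6642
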